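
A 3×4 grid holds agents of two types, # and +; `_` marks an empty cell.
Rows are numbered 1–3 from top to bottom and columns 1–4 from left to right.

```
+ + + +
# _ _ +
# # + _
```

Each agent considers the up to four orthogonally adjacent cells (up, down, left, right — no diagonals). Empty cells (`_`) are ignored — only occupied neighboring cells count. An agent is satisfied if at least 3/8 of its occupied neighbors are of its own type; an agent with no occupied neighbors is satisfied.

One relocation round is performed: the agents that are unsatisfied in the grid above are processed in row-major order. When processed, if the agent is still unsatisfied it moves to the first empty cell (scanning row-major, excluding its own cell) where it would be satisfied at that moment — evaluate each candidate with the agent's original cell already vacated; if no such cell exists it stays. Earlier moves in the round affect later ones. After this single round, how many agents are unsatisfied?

Initially unsatisfied (in order): (3,3).
  (3,3) → (2,3).
Resulting grid:
+ + + +
# _ + +
# # _ _
All satisfied now.

0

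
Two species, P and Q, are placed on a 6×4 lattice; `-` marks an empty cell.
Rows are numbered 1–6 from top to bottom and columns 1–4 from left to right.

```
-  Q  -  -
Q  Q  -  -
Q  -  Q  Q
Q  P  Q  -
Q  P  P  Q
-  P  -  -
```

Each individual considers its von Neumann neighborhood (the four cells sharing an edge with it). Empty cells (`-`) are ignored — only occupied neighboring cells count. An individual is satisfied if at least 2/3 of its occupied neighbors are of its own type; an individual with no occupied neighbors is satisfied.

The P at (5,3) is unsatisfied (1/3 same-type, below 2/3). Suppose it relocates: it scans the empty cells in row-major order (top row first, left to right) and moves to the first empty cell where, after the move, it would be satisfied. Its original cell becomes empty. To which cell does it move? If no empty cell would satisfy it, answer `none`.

Vacating (5,3). Empty cells in order:
  (1,1): 0/2 same-type → still unsatisfied.
  (1,3): 0/1 same-type → still unsatisfied.
  (1,4): 0/0 same-type → satisfied — stop here.

(1,4)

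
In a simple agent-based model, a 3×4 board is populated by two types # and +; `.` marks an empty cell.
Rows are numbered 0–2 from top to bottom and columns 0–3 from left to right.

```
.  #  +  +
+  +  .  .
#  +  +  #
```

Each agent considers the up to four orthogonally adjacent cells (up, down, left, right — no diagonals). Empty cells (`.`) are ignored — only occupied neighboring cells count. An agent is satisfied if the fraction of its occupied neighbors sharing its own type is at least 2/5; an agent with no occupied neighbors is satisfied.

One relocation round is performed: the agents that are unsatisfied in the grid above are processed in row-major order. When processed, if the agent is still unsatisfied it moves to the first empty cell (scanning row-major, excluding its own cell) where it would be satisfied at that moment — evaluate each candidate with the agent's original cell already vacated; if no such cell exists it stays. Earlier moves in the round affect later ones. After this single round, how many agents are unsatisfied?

1

Initially unsatisfied (in order): (0,1), (2,0), (2,3).
  (0,1) → (1,3).
  (2,0): no empty cell satisfies it; stays.
  (2,3): now satisfied by earlier moves; stays.
Resulting grid:
. . + +
+ + . #
# + + #
Unsatisfied now: (2,0).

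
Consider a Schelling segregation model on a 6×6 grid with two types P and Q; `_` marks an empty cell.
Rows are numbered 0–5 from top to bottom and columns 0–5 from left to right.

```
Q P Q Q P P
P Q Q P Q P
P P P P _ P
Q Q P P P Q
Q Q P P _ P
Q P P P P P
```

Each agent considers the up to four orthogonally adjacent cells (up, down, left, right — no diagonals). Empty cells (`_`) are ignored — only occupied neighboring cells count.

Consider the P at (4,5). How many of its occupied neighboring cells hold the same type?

1

Occupied neighbors of (4,5): (3,5)=Q, (5,5)=P.
Same type (P): 1 of 2.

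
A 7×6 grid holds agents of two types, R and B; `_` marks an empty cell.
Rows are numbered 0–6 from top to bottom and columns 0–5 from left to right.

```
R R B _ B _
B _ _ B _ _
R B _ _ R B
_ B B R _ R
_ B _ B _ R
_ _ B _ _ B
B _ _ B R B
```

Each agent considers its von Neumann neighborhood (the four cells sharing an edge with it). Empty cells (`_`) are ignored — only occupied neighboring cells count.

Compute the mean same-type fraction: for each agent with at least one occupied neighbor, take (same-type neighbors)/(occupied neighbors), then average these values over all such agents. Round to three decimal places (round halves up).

(0,0)R 1/2
(0,1)R 1/2
(0,2)B 0/1
(0,4)B — no occupied neighbors
(1,0)B 0/2
(1,3)B — no occupied neighbors
(2,0)R 0/2
(2,1)B 1/2
(2,4)R 0/1
(2,5)B 0/2
(3,1)B 3/3
(3,2)B 1/2
(3,3)R 0/2
(3,5)R 1/2
(4,1)B 1/1
(4,3)B 0/1
(4,5)R 1/2
(5,2)B — no occupied neighbors
(5,5)B 1/2
(6,0)B — no occupied neighbors
(6,3)B 0/1
(6,4)R 0/2
(6,5)B 1/2
Sum over 19 agents: 1/2 + 1/2 + 0/1 + 0/2 + 0/2 + 1/2 + 0/1 + 0/2 + 3/3 + 1/2 + 0/2 + 1/2 + 1/1 + 0/1 + 1/2 + 1/2 + 0/1 + 0/2 + 1/2 = 6; mean = 6 ÷ 19 = 6/19 = 0.315789… → 0.316.

0.316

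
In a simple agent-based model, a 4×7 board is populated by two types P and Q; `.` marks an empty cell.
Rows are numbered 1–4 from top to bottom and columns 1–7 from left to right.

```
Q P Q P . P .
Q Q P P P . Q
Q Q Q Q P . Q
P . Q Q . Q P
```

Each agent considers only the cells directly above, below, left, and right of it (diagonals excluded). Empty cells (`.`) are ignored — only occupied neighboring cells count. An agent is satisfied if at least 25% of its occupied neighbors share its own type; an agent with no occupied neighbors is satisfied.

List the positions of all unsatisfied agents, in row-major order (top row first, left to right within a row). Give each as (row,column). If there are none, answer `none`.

Row 1: (1,1)Q 1/2 ✓ · (1,2)P 0/3 ✗ · (1,3)Q 0/3 ✗ · (1,4)P 1/2 ✓ · (1,6)P 0/0 ✓
Row 2: (2,1)Q 3/3 ✓ · (2,2)Q 2/4 ✓ · (2,3)P 1/4 ✓ · (2,4)P 3/4 ✓ · (2,5)P 2/2 ✓ · (2,7)Q 1/1 ✓
Row 3: (3,1)Q 2/3 ✓ · (3,2)Q 3/3 ✓ · (3,3)Q 3/4 ✓ · (3,4)Q 2/4 ✓ · (3,5)P 1/2 ✓ · (3,7)Q 1/2 ✓
Row 4: (4,1)P 0/1 ✗ · (4,3)Q 2/2 ✓ · (4,4)Q 2/2 ✓ · (4,6)Q 0/1 ✗ · (4,7)P 0/2 ✗

(1,2), (1,3), (4,1), (4,6), (4,7)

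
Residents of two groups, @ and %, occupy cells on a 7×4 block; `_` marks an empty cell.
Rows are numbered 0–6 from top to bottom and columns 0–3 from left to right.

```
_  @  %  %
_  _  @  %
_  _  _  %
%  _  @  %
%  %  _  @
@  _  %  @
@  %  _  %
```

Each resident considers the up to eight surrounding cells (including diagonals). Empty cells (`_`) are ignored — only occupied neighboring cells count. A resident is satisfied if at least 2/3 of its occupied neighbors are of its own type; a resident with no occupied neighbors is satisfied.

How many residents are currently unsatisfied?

Row 0: (0,1)@ 1/2 unhappy · (0,2)% 2/4 unhappy · (0,3)% 2/3 ok
Row 1: (1,2)@ 1/5 unhappy · (1,3)% 3/4 ok
Row 2: (2,3)% 2/4 unhappy
Row 3: (3,0)% 2/2 ok · (3,2)@ 1/4 unhappy · (3,3)% 1/3 unhappy
Row 4: (4,0)% 2/3 ok · (4,1)% 3/5 unhappy · (4,3)@ 2/4 unhappy
Row 5: (5,0)@ 1/4 unhappy · (5,2)% 3/5 unhappy · (5,3)@ 1/3 unhappy
Row 6: (6,0)@ 1/2 unhappy · (6,1)% 1/3 unhappy · (6,3)% 1/2 unhappy
Unsatisfied: (0,1), (0,2), (1,2), (2,3), (3,2), (3,3), (4,1), (4,3), (5,0), (5,2), (5,3), (6,0), (6,1), (6,3) — 14 in total.

14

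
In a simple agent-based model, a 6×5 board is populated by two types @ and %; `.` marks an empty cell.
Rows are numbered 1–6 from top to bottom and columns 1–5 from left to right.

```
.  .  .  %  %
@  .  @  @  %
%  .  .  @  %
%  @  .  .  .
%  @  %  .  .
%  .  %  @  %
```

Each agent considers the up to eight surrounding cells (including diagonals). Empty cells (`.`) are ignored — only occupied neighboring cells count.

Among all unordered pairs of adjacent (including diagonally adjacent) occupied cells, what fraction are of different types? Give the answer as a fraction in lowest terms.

5/8

Scan each occupied cell's neighbors to the right and below (and the two forward diagonals) so each pair is counted once.
From row 1: 3 unlike of 6 pairs (running 3/6).
From row 2: 4 unlike of 8 pairs (running 7/14).
From row 3: 2 unlike of 3 pairs (running 9/17).
From row 4: 4 unlike of 6 pairs (running 13/23).
From row 5: 5 unlike of 7 pairs (running 18/30).
From row 6: 2 unlike of 2 pairs (running 20/32).
Total adjacent occupied pairs: 32; unlike-type pairs: 20.
20/32 reduces to 5/8.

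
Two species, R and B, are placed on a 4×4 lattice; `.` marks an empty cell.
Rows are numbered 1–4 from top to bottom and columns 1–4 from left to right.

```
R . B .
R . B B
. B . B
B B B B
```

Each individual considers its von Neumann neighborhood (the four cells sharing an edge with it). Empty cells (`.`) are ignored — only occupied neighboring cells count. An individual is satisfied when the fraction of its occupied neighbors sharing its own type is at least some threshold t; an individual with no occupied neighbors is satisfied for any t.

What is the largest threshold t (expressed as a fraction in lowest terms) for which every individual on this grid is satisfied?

1/1

(1,1)R 1/1
(1,3)B 1/1
(2,1)R 1/1
(2,3)B 2/2
(2,4)B 2/2
(3,2)B 1/1
(3,4)B 2/2
(4,1)B 1/1
(4,2)B 3/3
(4,3)B 2/2
(4,4)B 2/2
The smallest same-type fraction is 1/1 at (1,1), which reduces to 1/1. Any threshold above that leaves this individual unsatisfied.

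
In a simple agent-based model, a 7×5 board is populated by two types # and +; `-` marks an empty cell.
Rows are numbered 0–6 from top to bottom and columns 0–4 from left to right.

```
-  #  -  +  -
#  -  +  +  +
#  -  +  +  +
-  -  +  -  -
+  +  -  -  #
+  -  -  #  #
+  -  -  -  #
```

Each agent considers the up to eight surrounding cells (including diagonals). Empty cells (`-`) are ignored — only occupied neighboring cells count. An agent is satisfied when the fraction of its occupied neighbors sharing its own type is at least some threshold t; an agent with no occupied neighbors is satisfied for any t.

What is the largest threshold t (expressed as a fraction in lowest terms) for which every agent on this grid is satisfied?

(0,1)# 1/2
(0,3)+ 3/3
(1,0)# 2/2
(1,2)+ 4/5
(1,3)+ 6/6
(1,4)+ 4/4
(2,0)# 1/1
(2,2)+ 4/4
(2,3)+ 6/6
(2,4)+ 3/3
(3,2)+ 3/3
(4,0)+ 2/2
(4,1)+ 3/3
(4,4)# 2/2
(5,0)+ 3/3
(5,3)# 3/3
(5,4)# 3/3
(6,0)+ 1/1
(6,4)# 2/2
The smallest same-type fraction is 1/2 at (0,1), which reduces to 1/2. Any threshold above that leaves this agent unsatisfied.

1/2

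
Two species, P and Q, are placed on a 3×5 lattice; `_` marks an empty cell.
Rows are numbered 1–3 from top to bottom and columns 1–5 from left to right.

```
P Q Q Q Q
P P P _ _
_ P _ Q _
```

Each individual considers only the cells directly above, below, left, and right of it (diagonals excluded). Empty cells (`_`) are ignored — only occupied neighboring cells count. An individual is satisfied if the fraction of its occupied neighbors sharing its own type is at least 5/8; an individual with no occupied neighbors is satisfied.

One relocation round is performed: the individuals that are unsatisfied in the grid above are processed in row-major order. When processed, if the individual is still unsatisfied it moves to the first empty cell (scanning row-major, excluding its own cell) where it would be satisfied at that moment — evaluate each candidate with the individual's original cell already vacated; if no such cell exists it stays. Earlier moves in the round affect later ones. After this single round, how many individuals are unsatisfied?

Initially unsatisfied (in order): (1,1), (1,2), (2,3).
  (1,1) → (3,1).
  (1,2) → (2,4).
  (2,3) → (1,1).
Resulting grid:
P _ Q Q Q
P P _ Q _
P P _ Q _
All satisfied now.

0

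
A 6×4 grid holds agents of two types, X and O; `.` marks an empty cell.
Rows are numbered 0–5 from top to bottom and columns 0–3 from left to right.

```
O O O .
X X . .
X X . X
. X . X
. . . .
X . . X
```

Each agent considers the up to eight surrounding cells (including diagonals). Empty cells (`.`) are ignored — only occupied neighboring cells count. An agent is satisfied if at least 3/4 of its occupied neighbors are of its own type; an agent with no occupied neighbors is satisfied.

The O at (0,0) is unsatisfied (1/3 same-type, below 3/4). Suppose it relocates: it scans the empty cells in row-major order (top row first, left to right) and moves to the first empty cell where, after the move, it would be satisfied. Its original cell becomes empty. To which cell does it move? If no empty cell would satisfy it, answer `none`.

(0,3)

Vacating (0,0). Empty cells in order:
  (0,3): 1/1 same-type → satisfied — stop here.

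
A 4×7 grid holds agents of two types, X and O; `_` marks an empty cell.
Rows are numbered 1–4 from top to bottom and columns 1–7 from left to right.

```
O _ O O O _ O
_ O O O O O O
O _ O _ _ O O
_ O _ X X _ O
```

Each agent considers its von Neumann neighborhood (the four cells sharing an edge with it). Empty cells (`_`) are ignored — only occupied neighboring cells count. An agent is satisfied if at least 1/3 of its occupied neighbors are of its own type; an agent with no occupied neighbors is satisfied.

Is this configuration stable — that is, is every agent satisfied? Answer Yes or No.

Row 1: (1,1)O 0/0 ✓ · (1,3)O 2/2 ✓ · (1,4)O 3/3 ✓ · (1,5)O 2/2 ✓ · (1,7)O 1/1 ✓
Row 2: (2,2)O 1/1 ✓ · (2,3)O 4/4 ✓ · (2,4)O 3/3 ✓ · (2,5)O 3/3 ✓ · (2,6)O 3/3 ✓ · (2,7)O 3/3 ✓
Row 3: (3,1)O 0/0 ✓ · (3,3)O 1/1 ✓ · (3,6)O 2/2 ✓ · (3,7)O 3/3 ✓
Row 4: (4,2)O 0/0 ✓ · (4,4)X 1/1 ✓ · (4,5)X 1/1 ✓ · (4,7)O 1/1 ✓
All meet the threshold, so the configuration is stable.

Yes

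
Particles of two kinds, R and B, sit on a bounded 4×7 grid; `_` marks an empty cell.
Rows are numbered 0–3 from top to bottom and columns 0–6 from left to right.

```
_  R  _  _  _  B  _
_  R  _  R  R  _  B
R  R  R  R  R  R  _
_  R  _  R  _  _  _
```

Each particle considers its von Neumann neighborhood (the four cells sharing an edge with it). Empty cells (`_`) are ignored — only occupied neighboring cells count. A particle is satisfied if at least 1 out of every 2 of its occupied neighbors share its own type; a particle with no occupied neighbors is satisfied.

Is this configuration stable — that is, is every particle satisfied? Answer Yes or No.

Row 0: (0,1)R 1/1 satisfied · (0,5)B 0/0 satisfied
Row 1: (1,1)R 2/2 satisfied · (1,3)R 2/2 satisfied · (1,4)R 2/2 satisfied · (1,6)B 0/0 satisfied
Row 2: (2,0)R 1/1 satisfied · (2,1)R 4/4 satisfied · (2,2)R 2/2 satisfied · (2,3)R 4/4 satisfied · (2,4)R 3/3 satisfied · (2,5)R 1/1 satisfied
Row 3: (3,1)R 1/1 satisfied · (3,3)R 1/1 satisfied
All meet the threshold, so the configuration is stable.

Yes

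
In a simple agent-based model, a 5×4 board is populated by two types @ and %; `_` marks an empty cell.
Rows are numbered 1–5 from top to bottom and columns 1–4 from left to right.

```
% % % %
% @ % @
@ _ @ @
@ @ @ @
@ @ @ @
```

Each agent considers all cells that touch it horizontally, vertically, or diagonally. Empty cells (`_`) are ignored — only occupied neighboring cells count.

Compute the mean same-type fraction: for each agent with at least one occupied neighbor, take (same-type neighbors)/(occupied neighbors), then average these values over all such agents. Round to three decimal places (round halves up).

(1,1)% 2/3
(1,2)% 4/5
(1,3)% 3/5
(1,4)% 2/3
(2,1)% 2/4
(2,2)@ 2/7
(2,3)% 3/7
(2,4)@ 2/5
(3,1)@ 3/4
(3,3)@ 6/7
(3,4)@ 4/5
(4,1)@ 4/4
(4,2)@ 7/7
(4,3)@ 7/7
(4,4)@ 5/5
(5,1)@ 3/3
(5,2)@ 5/5
(5,3)@ 5/5
(5,4)@ 3/3
Sum over 19 agents: 2/3 + 4/5 + 3/5 + 2/3 + 2/4 + 2/7 + 3/7 + 2/5 + 3/4 + 6/7 + 4/5 + 4/4 + 7/7 + 7/7 + 5/5 + 3/3 + 5/5 + 5/5 + 3/3 = 6197/420; mean = 6197/420 ÷ 19 = 6197/7980 = 0.776566… → 0.777.

0.777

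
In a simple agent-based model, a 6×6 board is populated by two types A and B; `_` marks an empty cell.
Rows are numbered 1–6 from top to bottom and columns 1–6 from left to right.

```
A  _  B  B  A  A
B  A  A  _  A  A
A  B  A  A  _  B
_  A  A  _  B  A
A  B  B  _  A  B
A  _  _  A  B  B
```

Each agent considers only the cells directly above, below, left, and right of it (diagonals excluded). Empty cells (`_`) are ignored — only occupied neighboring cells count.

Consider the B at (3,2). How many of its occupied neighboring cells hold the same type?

Occupied neighbors of (3,2): (2,2)=A, (4,2)=A, (3,1)=A, (3,3)=A.
Same type (B): 0 of 4.

0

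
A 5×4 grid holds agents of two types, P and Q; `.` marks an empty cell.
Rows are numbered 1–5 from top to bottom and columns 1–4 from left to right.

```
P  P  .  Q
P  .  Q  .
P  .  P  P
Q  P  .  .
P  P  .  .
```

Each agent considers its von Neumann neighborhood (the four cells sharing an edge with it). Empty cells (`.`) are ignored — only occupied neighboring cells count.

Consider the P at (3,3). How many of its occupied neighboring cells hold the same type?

1

Occupied neighbors of (3,3): (2,3)=Q, (3,4)=P.
Same type (P): 1 of 2.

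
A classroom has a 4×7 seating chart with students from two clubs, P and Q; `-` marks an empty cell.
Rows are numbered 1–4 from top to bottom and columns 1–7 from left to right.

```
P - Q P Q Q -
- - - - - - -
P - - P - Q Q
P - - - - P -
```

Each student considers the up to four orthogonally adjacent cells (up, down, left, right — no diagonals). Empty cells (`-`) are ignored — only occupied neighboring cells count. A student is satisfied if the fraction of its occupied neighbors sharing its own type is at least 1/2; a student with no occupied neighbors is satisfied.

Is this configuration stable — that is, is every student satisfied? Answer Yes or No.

No

(1,1)P 0/0 satisfied
(1,3)Q 0/1 not
(1,4)P 0/2 not
(1,5)Q 1/2 satisfied
(1,6)Q 1/1 satisfied
(3,1)P 1/1 satisfied
(3,4)P 0/0 satisfied
(3,6)Q 1/2 satisfied
(3,7)Q 1/1 satisfied
(4,1)P 1/1 satisfied
(4,6)P 0/1 not
For instance (1,3) has only 0/1 same-type neighbors, below 1/2.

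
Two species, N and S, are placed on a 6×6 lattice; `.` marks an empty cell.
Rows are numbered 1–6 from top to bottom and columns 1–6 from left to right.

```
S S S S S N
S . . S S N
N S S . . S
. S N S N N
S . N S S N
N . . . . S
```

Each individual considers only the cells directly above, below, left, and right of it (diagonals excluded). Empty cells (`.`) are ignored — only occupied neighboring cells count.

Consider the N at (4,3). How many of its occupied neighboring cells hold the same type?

Occupied neighbors of (4,3): (3,3)=S, (5,3)=N, (4,2)=S, (4,4)=S.
Same type (N): 1 of 4.

1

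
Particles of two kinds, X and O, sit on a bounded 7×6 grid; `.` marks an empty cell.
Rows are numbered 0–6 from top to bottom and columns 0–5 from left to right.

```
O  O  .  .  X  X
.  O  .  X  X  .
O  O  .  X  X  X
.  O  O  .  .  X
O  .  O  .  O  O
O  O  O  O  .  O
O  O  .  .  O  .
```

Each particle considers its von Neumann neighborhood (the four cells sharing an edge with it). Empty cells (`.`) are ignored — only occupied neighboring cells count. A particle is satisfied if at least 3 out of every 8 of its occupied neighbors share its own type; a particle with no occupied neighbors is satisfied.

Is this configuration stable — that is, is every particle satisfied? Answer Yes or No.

Row 0: (0,0)O 1/1 satisfied · (0,1)O 2/2 satisfied · (0,4)X 2/2 satisfied · (0,5)X 1/1 satisfied
Row 1: (1,1)O 2/2 satisfied · (1,3)X 2/2 satisfied · (1,4)X 3/3 satisfied
Row 2: (2,0)O 1/1 satisfied · (2,1)O 3/3 satisfied · (2,3)X 2/2 satisfied · (2,4)X 3/3 satisfied · (2,5)X 2/2 satisfied
Row 3: (3,1)O 2/2 satisfied · (3,2)O 2/2 satisfied · (3,5)X 1/2 satisfied
Row 4: (4,0)O 1/1 satisfied · (4,2)O 2/2 satisfied · (4,4)O 1/1 satisfied · (4,5)O 2/3 satisfied
Row 5: (5,0)O 3/3 satisfied · (5,1)O 3/3 satisfied · (5,2)O 3/3 satisfied · (5,3)O 1/1 satisfied · (5,5)O 1/1 satisfied
Row 6: (6,0)O 2/2 satisfied · (6,1)O 2/2 satisfied · (6,4)O 0/0 satisfied
All meet the threshold, so the configuration is stable.

Yes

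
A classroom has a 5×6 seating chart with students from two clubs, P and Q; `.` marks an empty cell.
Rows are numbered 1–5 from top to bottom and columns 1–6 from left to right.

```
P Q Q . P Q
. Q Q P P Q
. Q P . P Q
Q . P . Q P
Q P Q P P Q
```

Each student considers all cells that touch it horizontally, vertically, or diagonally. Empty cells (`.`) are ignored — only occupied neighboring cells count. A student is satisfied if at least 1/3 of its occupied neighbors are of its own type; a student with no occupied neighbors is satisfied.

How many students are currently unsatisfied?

Row 1: (1,1)P 0/2 ✗ · (1,2)Q 3/4 ✓ · (1,3)Q 3/4 ✓ · (1,5)P 2/4 ✓ · (1,6)Q 1/3 ✓
Row 2: (2,2)Q 4/6 ✓ · (2,3)Q 4/6 ✓ · (2,4)P 4/6 ✓ · (2,5)P 3/6 ✓ · (2,6)Q 2/5 ✓
Row 3: (3,2)Q 3/5 ✓ · (3,3)P 2/5 ✓ · (3,5)P 3/6 ✓ · (3,6)Q 2/5 ✓
Row 4: (4,1)Q 2/3 ✓ · (4,3)P 3/5 ✓ · (4,5)Q 2/6 ✓ · (4,6)P 2/5 ✓
Row 5: (5,1)Q 1/2 ✓ · (5,2)P 1/4 ✗ · (5,3)Q 0/3 ✗ · (5,4)P 2/4 ✓ · (5,5)P 2/4 ✓ · (5,6)Q 1/3 ✓
Unsatisfied: (1,1), (5,2), (5,3) — 3 in total.

3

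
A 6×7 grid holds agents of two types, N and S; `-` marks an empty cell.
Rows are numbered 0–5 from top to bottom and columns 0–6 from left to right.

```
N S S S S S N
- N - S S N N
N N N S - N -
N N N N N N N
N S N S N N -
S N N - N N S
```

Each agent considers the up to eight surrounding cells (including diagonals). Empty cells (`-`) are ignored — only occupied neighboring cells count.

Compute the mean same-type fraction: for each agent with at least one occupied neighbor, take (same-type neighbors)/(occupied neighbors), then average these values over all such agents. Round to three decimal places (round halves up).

0.656

Row 0: (0,0)N 1/2 · (0,1)S 1/3 · (0,2)S 3/4 · (0,3)S 4/4 · (0,4)S 4/5 · (0,5)S 2/5 · (0,6)N 2/3
Row 1: (1,1)N 4/6 · (1,3)S 5/6 · (1,4)S 5/7 · (1,5)N 3/6 · (1,6)N 3/4
Row 2: (2,0)N 4/4 · (2,1)N 6/6 · (2,2)N 5/7 · (2,3)S 2/6 · (2,5)N 5/6
Row 3: (3,0)N 4/5 · (3,1)N 7/8 · (3,2)N 5/8 · (3,3)N 5/7 · (3,4)N 5/7 · (3,5)N 5/5 · (3,6)N 3/3
Row 4: (4,0)N 3/5 · (4,1)S 1/8 · (4,2)N 5/7 · (4,3)S 0/7 · (4,4)N 6/7 · (4,5)N 6/7
Row 5: (5,0)S 1/3 · (5,1)N 3/5 · (5,2)N 2/4 · (5,4)N 3/4 · (5,5)N 3/4 · (5,6)S 0/2
Sum over 36 agents: 1/2 + 1/3 + 3/4 + 4/4 + 4/5 + 2/5 + 2/3 + 4/6 + 5/6 + 5/7 + 3/6 + 3/4 + 4/4 + 6/6 + 5/7 + 2/6 + 5/6 + 4/5 + 7/8 + 5/8 + 5/7 + 5/7 + 5/5 + 3/3 + 3/5 + 1/8 + 5/7 + 0/7 + 6/7 + 6/7 + 1/3 + 3/5 + 2/4 + 3/4 + 3/4 + 0/2 = 6611/280; mean = 6611/280 ÷ 36 = 6611/10080 = 0.655853… → 0.656.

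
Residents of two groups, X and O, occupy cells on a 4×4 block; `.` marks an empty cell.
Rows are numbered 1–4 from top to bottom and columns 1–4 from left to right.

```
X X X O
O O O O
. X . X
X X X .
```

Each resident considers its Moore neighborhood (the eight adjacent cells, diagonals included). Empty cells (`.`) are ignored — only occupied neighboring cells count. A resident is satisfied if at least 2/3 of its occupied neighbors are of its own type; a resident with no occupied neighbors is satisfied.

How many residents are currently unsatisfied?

Row 1: (1,1)X 1/3 unhappy · (1,2)X 2/5 unhappy · (1,3)X 1/5 unhappy · (1,4)O 2/3 ok
Row 2: (2,1)O 1/4 unhappy · (2,2)O 2/6 unhappy · (2,3)O 3/7 unhappy · (2,4)O 2/4 unhappy
Row 3: (3,2)X 3/6 unhappy · (3,4)X 1/3 unhappy
Row 4: (4,1)X 2/2 ok · (4,2)X 3/3 ok · (4,3)X 3/3 ok
Unsatisfied: (1,1), (1,2), (1,3), (2,1), (2,2), (2,3), (2,4), (3,2), (3,4) — 9 in total.

9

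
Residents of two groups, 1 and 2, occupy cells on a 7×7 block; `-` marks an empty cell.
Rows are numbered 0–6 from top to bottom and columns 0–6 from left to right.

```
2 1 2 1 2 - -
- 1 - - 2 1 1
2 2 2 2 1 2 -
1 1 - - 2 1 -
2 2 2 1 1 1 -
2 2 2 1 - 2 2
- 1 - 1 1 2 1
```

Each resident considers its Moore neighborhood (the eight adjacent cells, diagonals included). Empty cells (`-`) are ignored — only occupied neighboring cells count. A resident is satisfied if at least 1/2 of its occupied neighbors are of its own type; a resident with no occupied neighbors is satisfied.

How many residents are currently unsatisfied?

20

(0,0)2 0/2 not
(0,1)1 1/3 not
(0,2)2 0/3 not
(0,3)1 0/3 not
(0,4)2 1/3 not
(1,1)1 1/6 not
(1,4)2 3/6 satisfied
(1,5)1 2/5 not
(1,6)1 1/2 satisfied
(2,0)2 1/4 not
(2,1)2 2/5 not
(2,2)2 2/4 satisfied
(2,3)2 3/4 satisfied
(2,4)1 2/6 not
(2,5)2 2/6 not
(3,0)1 1/5 not
(3,1)1 1/7 not
(3,4)2 2/7 not
(3,5)1 3/5 satisfied
(4,0)2 3/5 satisfied
(4,1)2 5/7 satisfied
(4,2)2 3/6 satisfied
(4,3)1 2/5 not
(4,4)1 4/6 satisfied
(4,5)1 2/5 not
(5,0)2 3/4 satisfied
(5,1)2 5/6 satisfied
(5,2)2 3/7 not
(5,3)1 4/6 satisfied
(5,5)2 2/6 not
(5,6)2 2/4 satisfied
(6,1)1 0/3 not
(6,3)1 2/3 satisfied
(6,4)1 2/4 satisfied
(6,5)2 2/4 satisfied
(6,6)1 0/3 not
Unsatisfied: (0,0), (0,1), (0,2), (0,3), (0,4), (1,1), (1,5), (2,0), (2,1), (2,4), (2,5), (3,0), (3,1), (3,4), (4,3), (4,5), (5,2), (5,5), (6,1), (6,6) — 20 in total.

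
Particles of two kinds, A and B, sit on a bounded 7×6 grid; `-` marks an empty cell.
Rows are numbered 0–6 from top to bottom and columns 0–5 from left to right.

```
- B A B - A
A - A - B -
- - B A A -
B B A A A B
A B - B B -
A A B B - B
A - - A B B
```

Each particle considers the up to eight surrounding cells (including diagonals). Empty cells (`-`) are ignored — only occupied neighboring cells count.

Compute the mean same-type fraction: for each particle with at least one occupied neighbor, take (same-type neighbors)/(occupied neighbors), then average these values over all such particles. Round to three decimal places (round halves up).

0.494

Row 0: (0,1)B 0/3 · (0,2)A 1/3 · (0,3)B 1/3 · (0,5)A 0/1
Row 1: (1,0)A 0/1 · (1,2)A 2/5 · (1,4)B 1/4
Row 2: (2,2)B 1/5 · (2,3)A 5/7 · (2,4)A 3/5
Row 3: (3,0)B 2/3 · (3,1)B 3/5 · (3,2)A 2/6 · (3,3)A 4/7 · (3,4)A 3/6 · (3,5)B 1/3
Row 4: (4,0)A 2/5 · (4,1)B 3/7 · (4,3)B 3/6 · (4,4)B 4/6
Row 5: (5,0)A 3/4 · (5,1)A 3/5 · (5,2)B 3/5 · (5,3)B 4/5 · (5,5)B 3/3
Row 6: (6,0)A 2/2 · (6,3)A 0/3 · (6,4)B 3/4 · (6,5)B 2/2
Sum over 29 particles: 0/3 + 1/3 + 1/3 + 0/1 + 0/1 + 2/5 + 1/4 + 1/5 + 5/7 + 3/5 + 2/3 + 3/5 + 2/6 + 4/7 + 3/6 + 1/3 + 2/5 + 3/7 + 3/6 + 4/6 + 3/4 + 3/5 + 3/5 + 4/5 + 3/3 + 2/2 + 0/3 + 3/4 + 2/2 = 6019/420; mean = 6019/420 ÷ 29 = 6019/12180 = 0.494170… → 0.494.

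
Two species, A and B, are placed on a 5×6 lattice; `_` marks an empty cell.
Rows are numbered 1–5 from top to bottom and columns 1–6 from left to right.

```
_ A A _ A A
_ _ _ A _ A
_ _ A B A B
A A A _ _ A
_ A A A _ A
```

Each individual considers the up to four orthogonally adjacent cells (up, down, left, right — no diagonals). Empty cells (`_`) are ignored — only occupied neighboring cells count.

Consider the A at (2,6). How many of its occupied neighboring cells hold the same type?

Occupied neighbors of (2,6): (1,6)=A, (3,6)=B.
Same type (A): 1 of 2.

1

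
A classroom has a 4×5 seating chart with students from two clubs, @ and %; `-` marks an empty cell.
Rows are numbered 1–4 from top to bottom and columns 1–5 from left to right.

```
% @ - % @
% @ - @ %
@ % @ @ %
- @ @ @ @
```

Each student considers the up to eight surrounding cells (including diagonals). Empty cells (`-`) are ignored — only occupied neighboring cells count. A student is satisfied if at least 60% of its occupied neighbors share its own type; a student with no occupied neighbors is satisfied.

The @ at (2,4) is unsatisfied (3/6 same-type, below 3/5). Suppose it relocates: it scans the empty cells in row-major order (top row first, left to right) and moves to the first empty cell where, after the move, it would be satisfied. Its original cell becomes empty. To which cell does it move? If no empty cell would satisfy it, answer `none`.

(1,3)

Vacating (2,4). Empty cells in order:
  (1,3): 2/3 same-type → satisfied — stop here.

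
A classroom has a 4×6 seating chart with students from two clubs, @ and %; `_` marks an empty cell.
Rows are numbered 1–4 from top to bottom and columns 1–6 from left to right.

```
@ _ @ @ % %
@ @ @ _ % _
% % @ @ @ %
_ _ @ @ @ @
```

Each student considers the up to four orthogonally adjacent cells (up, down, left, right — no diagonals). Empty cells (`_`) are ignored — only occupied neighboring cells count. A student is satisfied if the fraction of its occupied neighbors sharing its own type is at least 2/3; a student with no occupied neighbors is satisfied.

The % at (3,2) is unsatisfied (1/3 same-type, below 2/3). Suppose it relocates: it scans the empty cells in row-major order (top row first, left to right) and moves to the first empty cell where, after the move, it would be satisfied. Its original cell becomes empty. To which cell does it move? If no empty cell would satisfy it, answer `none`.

Vacating (3,2). Empty cells in order:
  (1,2): 0/3 same-type → still unsatisfied.
  (2,4): 1/4 same-type → still unsatisfied.
  (2,6): 3/3 same-type → satisfied — stop here.

(2,6)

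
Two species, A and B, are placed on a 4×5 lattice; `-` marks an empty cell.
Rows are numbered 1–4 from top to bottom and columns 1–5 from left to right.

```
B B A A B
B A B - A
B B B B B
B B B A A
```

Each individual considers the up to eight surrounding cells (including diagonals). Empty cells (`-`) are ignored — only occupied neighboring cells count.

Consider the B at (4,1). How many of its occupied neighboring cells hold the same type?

3

Occupied neighbors of (4,1): (3,1)=B, (3,2)=B, (4,2)=B.
Same type (B): 3 of 3.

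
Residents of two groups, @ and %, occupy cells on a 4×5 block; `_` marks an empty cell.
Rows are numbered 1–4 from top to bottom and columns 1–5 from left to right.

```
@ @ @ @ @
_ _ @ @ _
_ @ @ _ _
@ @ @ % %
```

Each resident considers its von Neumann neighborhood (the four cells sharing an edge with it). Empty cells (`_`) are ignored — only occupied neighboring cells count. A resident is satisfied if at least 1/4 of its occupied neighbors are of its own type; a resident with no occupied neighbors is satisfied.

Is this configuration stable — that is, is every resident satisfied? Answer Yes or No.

Row 1: (1,1)@ 1/1 ✓ · (1,2)@ 2/2 ✓ · (1,3)@ 3/3 ✓ · (1,4)@ 3/3 ✓ · (1,5)@ 1/1 ✓
Row 2: (2,3)@ 3/3 ✓ · (2,4)@ 2/2 ✓
Row 3: (3,2)@ 2/2 ✓ · (3,3)@ 3/3 ✓
Row 4: (4,1)@ 1/1 ✓ · (4,2)@ 3/3 ✓ · (4,3)@ 2/3 ✓ · (4,4)% 1/2 ✓ · (4,5)% 1/1 ✓
All meet the threshold, so the configuration is stable.

Yes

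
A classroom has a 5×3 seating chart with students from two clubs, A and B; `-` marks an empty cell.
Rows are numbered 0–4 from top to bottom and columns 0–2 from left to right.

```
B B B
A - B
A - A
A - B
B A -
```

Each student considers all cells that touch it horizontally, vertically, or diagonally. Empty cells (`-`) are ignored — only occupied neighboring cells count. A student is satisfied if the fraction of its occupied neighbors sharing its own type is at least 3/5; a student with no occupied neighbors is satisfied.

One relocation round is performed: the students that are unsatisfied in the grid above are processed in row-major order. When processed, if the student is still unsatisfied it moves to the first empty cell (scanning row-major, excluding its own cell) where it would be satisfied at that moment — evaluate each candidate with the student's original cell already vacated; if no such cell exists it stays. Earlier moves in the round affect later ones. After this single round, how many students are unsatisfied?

1

Initially unsatisfied (in order): (0,0), (1,0), (2,2), (3,2), (4,0), (4,1).
  (0,0): no empty cell satisfies it; stays.
  (1,0) → (2,1).
  (2,2) → (3,1).
  (3,2) → (1,1).
  (4,0) → (1,0).
  (4,1): now satisfied by earlier moves; stays.
Resulting grid:
B B B
B B B
A A -
A A -
- A -
Unsatisfied now: (2,1).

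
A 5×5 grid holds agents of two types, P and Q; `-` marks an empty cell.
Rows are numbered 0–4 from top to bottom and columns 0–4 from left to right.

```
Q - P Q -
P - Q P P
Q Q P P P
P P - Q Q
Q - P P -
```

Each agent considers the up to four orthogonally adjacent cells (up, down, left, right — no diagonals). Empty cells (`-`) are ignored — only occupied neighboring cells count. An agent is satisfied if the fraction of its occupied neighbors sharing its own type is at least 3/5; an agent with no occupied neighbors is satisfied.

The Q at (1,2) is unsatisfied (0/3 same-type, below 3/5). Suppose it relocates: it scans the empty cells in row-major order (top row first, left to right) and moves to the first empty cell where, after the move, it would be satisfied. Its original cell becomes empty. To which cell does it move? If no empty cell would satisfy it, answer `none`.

none

Vacating (1,2). Empty cells in order:
  (0,1): 1/2 same-type → still unsatisfied.
  (0,4): 1/2 same-type → still unsatisfied.
  (1,1): 1/2 same-type → still unsatisfied.
  (3,2): 1/4 same-type → still unsatisfied.
  (4,1): 1/3 same-type → still unsatisfied.
  (4,4): 1/2 same-type → still unsatisfied.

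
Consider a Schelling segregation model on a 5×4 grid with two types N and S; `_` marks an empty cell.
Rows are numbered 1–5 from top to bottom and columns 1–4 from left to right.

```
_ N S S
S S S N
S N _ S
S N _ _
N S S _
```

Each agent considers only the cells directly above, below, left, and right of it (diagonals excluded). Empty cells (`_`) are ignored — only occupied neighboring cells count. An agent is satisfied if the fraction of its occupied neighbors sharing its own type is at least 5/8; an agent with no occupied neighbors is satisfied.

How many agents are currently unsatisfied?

(1,2)N 0/2 ✗
(1,3)S 2/3 ✓
(1,4)S 1/2 ✗
(2,1)S 2/2 ✓
(2,2)S 2/4 ✗
(2,3)S 2/3 ✓
(2,4)N 0/3 ✗
(3,1)S 2/3 ✓
(3,2)N 1/3 ✗
(3,4)S 0/1 ✗
(4,1)S 1/3 ✗
(4,2)N 1/3 ✗
(5,1)N 0/2 ✗
(5,2)S 1/3 ✗
(5,3)S 1/1 ✓
Unsatisfied: (1,2), (1,4), (2,2), (2,4), (3,2), (3,4), (4,1), (4,2), (5,1), (5,2) — 10 in total.

10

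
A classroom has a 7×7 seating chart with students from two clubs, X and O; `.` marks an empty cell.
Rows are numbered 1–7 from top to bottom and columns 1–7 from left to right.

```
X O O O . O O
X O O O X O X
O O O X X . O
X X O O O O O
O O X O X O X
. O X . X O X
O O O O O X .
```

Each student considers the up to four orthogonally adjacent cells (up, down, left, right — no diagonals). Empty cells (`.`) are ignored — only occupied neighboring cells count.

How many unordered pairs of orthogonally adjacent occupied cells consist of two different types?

Scan each occupied cell's neighbors to the right and below so each pair is counted once.
From row 1: 2 unlike of 10 pairs (running 2/10).
From row 2: 7 unlike of 12 pairs (running 9/22).
From row 3: 5 unlike of 10 pairs (running 14/32).
From row 4: 6 unlike of 13 pairs (running 20/45).
From row 5: 5 unlike of 11 pairs (running 25/56).
From row 6: 6 unlike of 7 pairs (running 31/63).
From row 7: 1 unlike of 5 pairs (running 32/68).
Total adjacent occupied pairs: 68; unlike-type pairs: 32.

32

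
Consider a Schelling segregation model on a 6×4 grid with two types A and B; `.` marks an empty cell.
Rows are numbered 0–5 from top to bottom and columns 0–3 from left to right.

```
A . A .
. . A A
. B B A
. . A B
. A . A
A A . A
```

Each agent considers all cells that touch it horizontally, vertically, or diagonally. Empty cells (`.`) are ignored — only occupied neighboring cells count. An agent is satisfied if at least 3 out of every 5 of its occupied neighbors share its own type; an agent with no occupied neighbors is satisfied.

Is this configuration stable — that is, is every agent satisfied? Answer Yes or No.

No

Row 0: (0,0)A 0/0 ok · (0,2)A 2/2 ok
Row 1: (1,2)A 3/5 ok · (1,3)A 3/4 ok
Row 2: (2,1)B 1/3 unhappy · (2,2)B 2/6 unhappy · (2,3)A 3/5 ok
Row 3: (3,2)A 3/6 unhappy · (3,3)B 1/4 unhappy
Row 4: (4,1)A 3/3 ok · (4,3)A 2/3 ok
Row 5: (5,0)A 2/2 ok · (5,1)A 2/2 ok · (5,3)A 1/1 ok
For instance (2,1) has only 1/3 same-type neighbors, below 3/5.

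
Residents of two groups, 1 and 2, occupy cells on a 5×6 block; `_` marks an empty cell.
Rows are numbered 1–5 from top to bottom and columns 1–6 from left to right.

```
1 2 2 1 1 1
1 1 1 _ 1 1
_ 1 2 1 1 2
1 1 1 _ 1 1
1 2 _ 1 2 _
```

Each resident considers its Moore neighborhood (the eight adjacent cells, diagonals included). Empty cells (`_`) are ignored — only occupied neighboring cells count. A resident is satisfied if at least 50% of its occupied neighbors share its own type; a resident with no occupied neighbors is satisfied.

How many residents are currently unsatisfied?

Row 1: (1,1)1 2/3 ✓ · (1,2)2 1/5 ✗ · (1,3)2 1/4 ✗ · (1,4)1 3/4 ✓ · (1,5)1 4/4 ✓ · (1,6)1 3/3 ✓
Row 2: (2,1)1 3/4 ✓ · (2,2)1 4/7 ✓ · (2,3)1 4/7 ✓ · (2,5)1 6/7 ✓ · (2,6)1 4/5 ✓
Row 3: (3,2)1 6/7 ✓ · (3,3)2 0/6 ✗ · (3,4)1 5/6 ✓ · (3,5)1 5/6 ✓ · (3,6)2 0/5 ✗
Row 4: (4,1)1 3/4 ✓ · (4,2)1 4/6 ✓ · (4,3)1 4/6 ✓ · (4,5)1 4/6 ✓ · (4,6)1 2/4 ✓
Row 5: (5,1)1 2/3 ✓ · (5,2)2 0/4 ✗ · (5,4)1 2/3 ✓ · (5,5)2 0/3 ✗
Unsatisfied: (1,2), (1,3), (3,3), (3,6), (5,2), (5,5) — 6 in total.

6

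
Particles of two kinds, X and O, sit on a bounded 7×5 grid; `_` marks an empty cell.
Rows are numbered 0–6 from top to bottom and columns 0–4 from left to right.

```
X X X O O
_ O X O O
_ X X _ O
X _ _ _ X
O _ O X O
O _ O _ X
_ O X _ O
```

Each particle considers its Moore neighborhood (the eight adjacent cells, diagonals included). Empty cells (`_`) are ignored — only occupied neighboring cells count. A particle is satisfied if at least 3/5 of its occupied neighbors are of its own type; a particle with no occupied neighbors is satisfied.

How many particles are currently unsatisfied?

16

(0,0)X 1/2 unhappy
(0,1)X 3/4 ok
(0,2)X 2/5 unhappy
(0,3)O 3/5 ok
(0,4)O 3/3 ok
(1,1)O 0/6 unhappy
(1,2)X 4/7 unhappy
(1,3)O 4/7 unhappy
(1,4)O 4/4 ok
(2,1)X 3/4 ok
(2,2)X 2/4 unhappy
(2,4)O 2/3 ok
(3,0)X 1/2 unhappy
(3,4)X 1/3 unhappy
(4,0)O 1/2 unhappy
(4,2)O 1/2 unhappy
(4,3)X 2/5 unhappy
(4,4)O 0/3 unhappy
(5,0)O 2/2 ok
(5,2)O 2/4 unhappy
(5,4)X 1/3 unhappy
(6,1)O 2/3 ok
(6,2)X 0/2 unhappy
(6,4)O 0/1 unhappy
Unsatisfied: (0,0), (0,2), (1,1), (1,2), (1,3), (2,2), (3,0), (3,4), (4,0), (4,2), (4,3), (4,4), (5,2), (5,4), (6,2), (6,4) — 16 in total.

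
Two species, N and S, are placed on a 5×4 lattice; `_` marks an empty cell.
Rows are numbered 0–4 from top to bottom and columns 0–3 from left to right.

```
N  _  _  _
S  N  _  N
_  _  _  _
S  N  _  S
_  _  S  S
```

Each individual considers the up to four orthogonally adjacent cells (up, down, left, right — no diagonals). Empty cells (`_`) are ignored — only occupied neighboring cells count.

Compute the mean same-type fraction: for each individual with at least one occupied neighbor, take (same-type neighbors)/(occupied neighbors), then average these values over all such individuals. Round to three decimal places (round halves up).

Row 0: (0,0)N 0/1
Row 1: (1,0)S 0/2 · (1,1)N 0/1 · (1,3)N — no occupied neighbors
Row 3: (3,0)S 0/1 · (3,1)N 0/1 · (3,3)S 1/1
Row 4: (4,2)S 1/1 · (4,3)S 2/2
Sum over 8 individuals: 0/1 + 0/2 + 0/1 + 0/1 + 0/1 + 1/1 + 1/1 + 2/2 = 3; mean = 3 ÷ 8 = 3/8 = 0.375 → 0.375.

0.375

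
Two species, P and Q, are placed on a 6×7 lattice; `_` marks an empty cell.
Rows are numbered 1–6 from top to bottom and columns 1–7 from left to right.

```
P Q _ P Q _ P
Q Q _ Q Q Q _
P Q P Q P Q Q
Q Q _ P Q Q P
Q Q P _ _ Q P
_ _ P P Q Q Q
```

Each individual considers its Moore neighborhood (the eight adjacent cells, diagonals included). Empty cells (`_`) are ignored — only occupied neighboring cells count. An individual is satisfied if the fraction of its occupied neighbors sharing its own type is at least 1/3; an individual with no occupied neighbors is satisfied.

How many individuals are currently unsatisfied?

8

Row 1: (1,1)P 0/3 unhappy · (1,2)Q 2/3 ok · (1,4)P 0/3 unhappy · (1,5)Q 3/4 ok · (1,7)P 0/1 unhappy
Row 2: (2,1)Q 3/5 ok · (2,2)Q 3/6 ok · (2,4)Q 3/6 ok · (2,5)Q 5/7 ok · (2,6)Q 4/6 ok
Row 3: (3,1)P 0/5 unhappy · (3,2)Q 4/6 ok · (3,3)P 1/6 unhappy · (3,4)Q 3/6 ok · (3,5)P 1/8 unhappy · (3,6)Q 5/7 ok · (3,7)Q 3/4 ok
Row 4: (4,1)Q 4/5 ok · (4,2)Q 4/7 ok · (4,4)P 3/5 ok · (4,5)Q 4/6 ok · (4,6)Q 4/7 ok · (4,7)P 1/5 unhappy
Row 5: (5,1)Q 3/3 ok · (5,2)Q 3/5 ok · (5,3)P 3/5 ok · (5,6)Q 5/7 ok · (5,7)P 1/5 unhappy
Row 6: (6,3)P 2/3 ok · (6,4)P 2/3 ok · (6,5)Q 2/3 ok · (6,6)Q 3/4 ok · (6,7)Q 2/3 ok
Unsatisfied: (1,1), (1,4), (1,7), (3,1), (3,3), (3,5), (4,7), (5,7) — 8 in total.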